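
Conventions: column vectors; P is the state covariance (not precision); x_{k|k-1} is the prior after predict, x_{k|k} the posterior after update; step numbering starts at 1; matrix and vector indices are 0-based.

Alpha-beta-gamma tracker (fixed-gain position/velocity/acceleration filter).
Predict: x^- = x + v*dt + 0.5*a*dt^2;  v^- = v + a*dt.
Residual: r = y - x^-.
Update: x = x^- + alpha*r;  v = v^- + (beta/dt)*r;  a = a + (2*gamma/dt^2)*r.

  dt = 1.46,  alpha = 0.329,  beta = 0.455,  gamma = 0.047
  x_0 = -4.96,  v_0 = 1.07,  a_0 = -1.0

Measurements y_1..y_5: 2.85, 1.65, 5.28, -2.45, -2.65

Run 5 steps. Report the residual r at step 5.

resid = -2.2718

step 1: x_pred=-4.4636  r=7.3136  x^+=-2.0574  v^+=1.8892  a^+=-0.6775
step 2: x_pred=-0.0212  r=1.6712  x^+=0.5286  v^+=1.4209  a^+=-0.6038
step 3: x_pred=1.9597  r=3.3203  x^+=3.0521  v^+=1.5742  a^+=-0.4574
step 4: x_pred=4.8629  r=-7.3129  x^+=2.4569  v^+=-1.3726  a^+=-0.7799
step 5: x_pred=-0.3782  r=-2.2718  x^+=-1.1256  v^+=-3.2192  a^+=-0.8800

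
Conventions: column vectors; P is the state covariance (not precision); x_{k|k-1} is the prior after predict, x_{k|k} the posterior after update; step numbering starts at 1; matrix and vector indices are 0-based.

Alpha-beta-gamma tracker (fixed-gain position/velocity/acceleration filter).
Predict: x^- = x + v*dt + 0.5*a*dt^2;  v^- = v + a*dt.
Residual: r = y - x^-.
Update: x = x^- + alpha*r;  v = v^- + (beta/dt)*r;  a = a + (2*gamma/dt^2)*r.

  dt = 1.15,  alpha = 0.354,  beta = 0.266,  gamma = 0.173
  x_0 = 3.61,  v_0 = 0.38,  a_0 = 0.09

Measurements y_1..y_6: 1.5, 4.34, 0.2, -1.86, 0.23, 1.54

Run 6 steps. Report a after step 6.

a_post = 1.9454

step 1: x_pred=4.1065  r=-2.6065  x^+=3.1838  v^+=-0.1194  a^+=-0.5919
step 2: x_pred=2.6551  r=1.6849  x^+=3.2515  v^+=-0.4104  a^+=-0.1511
step 3: x_pred=2.6797  r=-2.4797  x^+=1.8019  v^+=-1.1577  a^+=-0.7999
step 4: x_pred=-0.0584  r=-1.8016  x^+=-0.6962  v^+=-2.4943  a^+=-1.2712
step 5: x_pred=-4.4052  r=4.6352  x^+=-2.7643  v^+=-2.8840  a^+=-0.0585
step 6: x_pred=-6.1196  r=7.6596  x^+=-3.4081  v^+=-1.1796  a^+=1.9454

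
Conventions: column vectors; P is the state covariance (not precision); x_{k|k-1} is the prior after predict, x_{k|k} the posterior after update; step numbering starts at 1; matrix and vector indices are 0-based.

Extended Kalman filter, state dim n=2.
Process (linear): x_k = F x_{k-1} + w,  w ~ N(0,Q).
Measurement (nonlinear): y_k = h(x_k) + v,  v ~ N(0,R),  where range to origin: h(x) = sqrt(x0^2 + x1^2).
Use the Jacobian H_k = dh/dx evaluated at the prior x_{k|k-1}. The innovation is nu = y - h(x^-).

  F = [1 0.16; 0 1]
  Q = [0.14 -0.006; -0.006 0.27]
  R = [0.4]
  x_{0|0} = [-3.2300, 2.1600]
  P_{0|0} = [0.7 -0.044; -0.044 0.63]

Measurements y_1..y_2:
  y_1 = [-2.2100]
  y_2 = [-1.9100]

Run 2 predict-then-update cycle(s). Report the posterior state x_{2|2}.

x_post = [-0.0650, 1.1017]

step 1: x^-=[-2.8844, 2.1600]  P^-=[0.8420 0.0508; 0.0508 0.9000]  H_jac=[-0.8004 0.5994]  S=[1.2141]  K=[-0.5301; 0.4108]  nu=[-5.8135]  x^+=[0.1971, -0.2284]  P^+=[0.5009 0.3152; 0.3152 0.6951]
step 2: x^-=[0.1606, -0.2284]  P^-=[0.7596 0.4204; 0.4204 0.9651]  H_jac=[0.5751 -0.8181]  S=[0.9015]  K=[0.1030; -0.6076]  nu=[-2.1892]  x^+=[-0.0650, 1.1017]  P^+=[0.7500 0.4768; 0.4768 0.6323]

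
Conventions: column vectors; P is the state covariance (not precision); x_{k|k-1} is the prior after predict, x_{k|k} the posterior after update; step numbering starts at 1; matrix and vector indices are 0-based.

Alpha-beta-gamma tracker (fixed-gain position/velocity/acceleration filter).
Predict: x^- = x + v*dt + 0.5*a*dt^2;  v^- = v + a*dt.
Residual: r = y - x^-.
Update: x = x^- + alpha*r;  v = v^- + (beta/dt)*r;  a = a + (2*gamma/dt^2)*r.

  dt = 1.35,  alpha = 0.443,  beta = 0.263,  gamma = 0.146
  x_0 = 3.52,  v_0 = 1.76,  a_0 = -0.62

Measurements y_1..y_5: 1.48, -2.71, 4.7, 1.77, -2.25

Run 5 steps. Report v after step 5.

v_post = -1.1483

step 1: x_pred=5.3310  r=-3.8510  x^+=3.6250  v^+=0.1728  a^+=-1.2370
step 2: x_pred=2.7310  r=-5.4410  x^+=0.3207  v^+=-2.5572  a^+=-2.1088
step 3: x_pred=-5.0532  r=9.7532  x^+=-0.7325  v^+=-3.5040  a^+=-0.5461
step 4: x_pred=-5.9605  r=7.7305  x^+=-2.5359  v^+=-2.7352  a^+=0.6925
step 5: x_pred=-5.5974  r=3.3474  x^+=-4.1145  v^+=-1.1483  a^+=1.2288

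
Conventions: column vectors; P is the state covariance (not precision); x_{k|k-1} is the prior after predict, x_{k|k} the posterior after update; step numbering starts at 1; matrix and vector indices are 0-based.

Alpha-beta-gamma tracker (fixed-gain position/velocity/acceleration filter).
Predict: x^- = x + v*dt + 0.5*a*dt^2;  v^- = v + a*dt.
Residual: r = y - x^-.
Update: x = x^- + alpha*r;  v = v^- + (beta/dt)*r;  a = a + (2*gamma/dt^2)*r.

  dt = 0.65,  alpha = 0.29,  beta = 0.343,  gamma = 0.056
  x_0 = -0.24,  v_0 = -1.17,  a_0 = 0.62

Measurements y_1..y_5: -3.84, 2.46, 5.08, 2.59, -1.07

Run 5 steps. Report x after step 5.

x_post = 5.4135

step 1: x_pred=-0.8695  r=-2.9705  x^+=-1.7310  v^+=-2.3345  a^+=-0.1674
step 2: x_pred=-3.2838  r=5.7438  x^+=-1.6181  v^+=0.5876  a^+=1.3552
step 3: x_pred=-0.9498  r=6.0298  x^+=0.7988  v^+=4.6504  a^+=2.9536
step 4: x_pred=4.4455  r=-1.8555  x^+=3.9074  v^+=5.5911  a^+=2.4617
step 5: x_pred=8.0616  r=-9.1316  x^+=5.4135  v^+=2.3725  a^+=0.0410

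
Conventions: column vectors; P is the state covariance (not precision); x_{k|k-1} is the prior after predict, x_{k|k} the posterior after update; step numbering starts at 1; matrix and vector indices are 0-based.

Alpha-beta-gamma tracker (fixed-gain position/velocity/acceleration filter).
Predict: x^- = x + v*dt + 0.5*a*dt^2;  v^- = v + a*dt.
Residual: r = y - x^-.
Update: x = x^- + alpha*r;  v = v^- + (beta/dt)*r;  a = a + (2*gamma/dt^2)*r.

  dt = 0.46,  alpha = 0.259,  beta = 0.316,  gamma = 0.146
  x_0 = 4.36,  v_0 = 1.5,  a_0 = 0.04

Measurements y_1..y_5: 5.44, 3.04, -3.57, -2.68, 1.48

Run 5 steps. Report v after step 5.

step 1: x_pred=5.0542  r=0.3858  x^+=5.1541  v^+=1.7834  a^+=0.5723
step 2: x_pred=6.0351  r=-2.9951  x^+=5.2593  v^+=-0.0108  a^+=-3.5607
step 3: x_pred=4.8777  r=-8.4477  x^+=2.6897  v^+=-7.4519  a^+=-15.2182
step 4: x_pred=-2.3482  r=-0.3318  x^+=-2.4342  v^+=-14.6802  a^+=-15.6760
step 5: x_pred=-10.8456  r=12.3256  x^+=-7.6532  v^+=-13.4240  a^+=1.3328

v_post = -13.4240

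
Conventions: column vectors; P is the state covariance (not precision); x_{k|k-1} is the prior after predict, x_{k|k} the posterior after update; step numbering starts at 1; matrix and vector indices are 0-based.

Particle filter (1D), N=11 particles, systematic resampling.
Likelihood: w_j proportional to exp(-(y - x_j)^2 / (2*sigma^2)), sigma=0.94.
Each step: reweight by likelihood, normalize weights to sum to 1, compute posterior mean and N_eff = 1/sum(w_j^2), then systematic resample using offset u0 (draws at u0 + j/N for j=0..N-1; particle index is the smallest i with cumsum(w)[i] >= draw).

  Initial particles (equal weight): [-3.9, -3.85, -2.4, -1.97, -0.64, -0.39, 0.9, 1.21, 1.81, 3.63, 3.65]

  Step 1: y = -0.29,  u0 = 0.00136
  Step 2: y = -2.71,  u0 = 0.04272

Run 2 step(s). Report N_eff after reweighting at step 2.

N_eff = 3.1123

step 1: w=[0.0002, 0.0003, 0.0266, 0.0670, 0.3086, 0.3289, 0.1484, 0.0926, 0.0273, 0.0001, 0.0001]  mean=-0.2281  Neff=4.1672  idx=[2, 3, 4, 4, 4, 5, 5, 5, 5, 6, 7]
step 2: w=[0.4431, 0.3432, 0.0414, 0.0414, 0.0414, 0.0223, 0.0223, 0.0223, 0.0223, 0.0003, 0.0001]  mean=-1.8536  Neff=3.1123  idx=[0, 0, 0, 0, 0, 1, 1, 1, 1, 3, 6]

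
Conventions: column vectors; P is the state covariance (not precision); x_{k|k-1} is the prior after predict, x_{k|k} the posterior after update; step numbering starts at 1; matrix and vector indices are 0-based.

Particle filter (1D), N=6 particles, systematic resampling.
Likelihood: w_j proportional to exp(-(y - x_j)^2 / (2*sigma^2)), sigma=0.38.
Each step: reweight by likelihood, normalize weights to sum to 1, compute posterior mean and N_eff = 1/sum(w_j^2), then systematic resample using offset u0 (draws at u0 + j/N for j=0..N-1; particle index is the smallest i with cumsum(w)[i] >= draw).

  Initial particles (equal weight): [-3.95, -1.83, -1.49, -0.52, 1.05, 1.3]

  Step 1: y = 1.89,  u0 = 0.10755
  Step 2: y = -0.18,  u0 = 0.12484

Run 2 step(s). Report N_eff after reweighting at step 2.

N_eff = 2.0910

step 1: w=[0.0000, 0.0000, 0.0000, 0.0000, 0.2248, 0.7752]  mean=1.2438  Neff=1.5350  idx=[4, 5, 5, 5, 5, 5]
step 2: w=[0.6762, 0.0648, 0.0648, 0.0648, 0.0648, 0.0648]  mean=1.1309  Neff=2.0910  idx=[0, 0, 0, 0, 2, 5]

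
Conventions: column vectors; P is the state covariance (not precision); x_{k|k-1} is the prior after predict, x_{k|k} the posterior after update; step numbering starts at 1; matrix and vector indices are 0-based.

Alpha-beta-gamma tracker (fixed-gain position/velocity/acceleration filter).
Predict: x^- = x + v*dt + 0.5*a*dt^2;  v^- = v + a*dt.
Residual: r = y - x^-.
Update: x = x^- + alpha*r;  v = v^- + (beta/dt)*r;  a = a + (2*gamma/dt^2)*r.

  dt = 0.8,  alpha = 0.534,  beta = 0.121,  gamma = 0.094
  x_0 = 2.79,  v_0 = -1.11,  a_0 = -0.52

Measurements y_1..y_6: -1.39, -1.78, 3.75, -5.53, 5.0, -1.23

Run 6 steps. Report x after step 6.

x_post = -0.4691

step 1: x_pred=1.7356  r=-3.1256  x^+=0.0665  v^+=-1.9987  a^+=-1.4381
step 2: x_pred=-1.9927  r=0.2127  x^+=-1.8791  v^+=-3.1171  a^+=-1.3757
step 3: x_pred=-4.8130  r=8.5630  x^+=-0.2404  v^+=-2.9225  a^+=1.1397
step 4: x_pred=-2.2136  r=-3.3164  x^+=-3.9846  v^+=-2.5123  a^+=0.1655
step 5: x_pred=-5.9415  r=10.9415  x^+=-0.0987  v^+=-0.7250  a^+=3.3796
step 6: x_pred=0.4027  r=-1.6327  x^+=-0.4691  v^+=1.7317  a^+=2.9000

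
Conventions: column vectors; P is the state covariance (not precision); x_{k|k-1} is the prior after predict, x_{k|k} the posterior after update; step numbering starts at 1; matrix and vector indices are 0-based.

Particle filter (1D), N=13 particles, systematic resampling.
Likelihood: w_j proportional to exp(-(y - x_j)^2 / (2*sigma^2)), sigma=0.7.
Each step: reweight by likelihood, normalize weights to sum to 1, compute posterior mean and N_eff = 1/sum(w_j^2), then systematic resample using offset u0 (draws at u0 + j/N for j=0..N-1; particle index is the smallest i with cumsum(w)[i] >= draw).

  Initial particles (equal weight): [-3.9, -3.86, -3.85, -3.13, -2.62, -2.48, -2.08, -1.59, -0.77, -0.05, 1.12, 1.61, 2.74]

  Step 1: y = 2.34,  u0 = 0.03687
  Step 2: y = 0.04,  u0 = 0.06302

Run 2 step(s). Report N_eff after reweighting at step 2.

N_eff = 4.1471

step 1: w=[0.0000, 0.0000, 0.0000, 0.0000, 0.0000, 0.0000, 0.0000, 0.0000, 0.0000, 0.0018, 0.1326, 0.3514, 0.5142]  mean=2.1230  Neff=2.4663  idx=[10, 10, 11, 11, 11, 11, 12, 12, 12, 12, 12, 12, 12]
step 2: w=[0.3250, 0.3250, 0.0864, 0.0864, 0.0864, 0.0864, 0.0006, 0.0006, 0.0006, 0.0006, 0.0006, 0.0006, 0.0006]  mean=1.2965  Neff=4.1471  idx=[0, 0, 0, 0, 1, 1, 1, 1, 2, 3, 4, 4, 5]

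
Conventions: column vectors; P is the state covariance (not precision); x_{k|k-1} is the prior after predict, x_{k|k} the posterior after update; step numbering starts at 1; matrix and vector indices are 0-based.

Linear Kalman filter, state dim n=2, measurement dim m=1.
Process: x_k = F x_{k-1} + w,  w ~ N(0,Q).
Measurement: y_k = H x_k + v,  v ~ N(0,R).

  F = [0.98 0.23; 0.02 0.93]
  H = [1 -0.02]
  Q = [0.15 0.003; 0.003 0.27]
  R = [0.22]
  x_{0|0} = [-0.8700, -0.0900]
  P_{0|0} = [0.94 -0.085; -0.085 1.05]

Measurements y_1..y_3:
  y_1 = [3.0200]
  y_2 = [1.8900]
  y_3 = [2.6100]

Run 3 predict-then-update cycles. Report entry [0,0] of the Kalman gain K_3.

step 1: x^-=[-0.8733, -0.1011]  P^-=[1.0700 0.1682; 0.1682 1.1754]  S=[1.2837]  K=[0.8309; 0.1127]  nu=[3.8913]  x^+=[2.3599, 0.3374]  P^+=[0.1838 0.0480; 0.0480 1.1591]
step 2: x^-=[2.3903, 0.3609]  P^-=[0.4094 0.2985; 0.2985 1.2743]  S=[0.6180]  K=[0.6528; 0.4417]  nu=[-0.4931]  x^+=[2.0684, 0.1432]  P^+=[0.1460 0.1203; 0.1203 1.1537]
step 3: x^-=[2.0599, 0.1745]  P^-=[0.4055 0.3628; 0.3628 1.2724]  S=[0.6115]  K=[0.6513; 0.5517]  nu=[0.5535]  x^+=[2.4204, 0.4799]  P^+=[0.1461 0.1431; 0.1431 1.0863]

K[0,0] = 0.6513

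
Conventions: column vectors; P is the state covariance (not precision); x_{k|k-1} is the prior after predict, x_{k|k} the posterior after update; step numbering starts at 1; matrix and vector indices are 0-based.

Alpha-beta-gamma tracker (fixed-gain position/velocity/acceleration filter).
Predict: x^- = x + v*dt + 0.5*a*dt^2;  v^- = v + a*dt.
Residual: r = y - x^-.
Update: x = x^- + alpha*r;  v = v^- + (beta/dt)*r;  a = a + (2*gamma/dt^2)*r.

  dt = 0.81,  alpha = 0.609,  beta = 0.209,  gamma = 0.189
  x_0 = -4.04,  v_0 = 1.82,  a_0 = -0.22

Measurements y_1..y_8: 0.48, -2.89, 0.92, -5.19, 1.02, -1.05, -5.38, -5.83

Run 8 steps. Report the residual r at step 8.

step 1: x_pred=-2.6380  r=3.1180  x^+=-0.7391  v^+=2.4463  a^+=1.5764
step 2: x_pred=1.7595  r=-4.6495  x^+=-1.0720  v^+=2.5235  a^+=-1.1024
step 3: x_pred=0.6103  r=0.3097  x^+=0.7989  v^+=1.7105  a^+=-0.9240
step 4: x_pred=1.8813  r=-7.0713  x^+=-2.4251  v^+=-0.8625  a^+=-4.9980
step 5: x_pred=-4.7634  r=5.7834  x^+=-1.2413  v^+=-3.4186  a^+=-1.6660
step 6: x_pred=-4.5569  r=3.5069  x^+=-2.4212  v^+=-3.8632  a^+=0.3544
step 7: x_pred=-5.4341  r=0.0541  x^+=-5.4012  v^+=-3.5621  a^+=0.3856
step 8: x_pred=-8.1600  r=2.3300  x^+=-6.7410  v^+=-2.6486  a^+=1.7280

resid = 2.3300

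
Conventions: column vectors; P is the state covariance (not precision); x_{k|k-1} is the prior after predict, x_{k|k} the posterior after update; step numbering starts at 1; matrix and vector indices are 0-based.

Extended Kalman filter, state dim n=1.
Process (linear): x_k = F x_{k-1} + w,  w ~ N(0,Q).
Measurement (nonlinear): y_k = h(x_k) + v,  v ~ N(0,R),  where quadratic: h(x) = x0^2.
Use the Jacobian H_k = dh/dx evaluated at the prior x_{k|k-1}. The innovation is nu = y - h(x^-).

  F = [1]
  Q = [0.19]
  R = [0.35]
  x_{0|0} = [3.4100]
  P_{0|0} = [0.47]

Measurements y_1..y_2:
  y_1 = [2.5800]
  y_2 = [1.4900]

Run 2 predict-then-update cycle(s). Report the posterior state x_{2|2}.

step 1: x^-=[3.4100]  P^-=[0.6600]  H_jac=[6.8200]  S=[31.0482]  K=[0.1450]  nu=[-9.0481]  x^+=[2.0983]  P^+=[0.0074]
step 2: x^-=[2.0983]  P^-=[0.1974]  H_jac=[4.1965]  S=[3.8271]  K=[0.2165]  nu=[-2.9127]  x^+=[1.4677]  P^+=[0.0181]

x_post = [1.4677]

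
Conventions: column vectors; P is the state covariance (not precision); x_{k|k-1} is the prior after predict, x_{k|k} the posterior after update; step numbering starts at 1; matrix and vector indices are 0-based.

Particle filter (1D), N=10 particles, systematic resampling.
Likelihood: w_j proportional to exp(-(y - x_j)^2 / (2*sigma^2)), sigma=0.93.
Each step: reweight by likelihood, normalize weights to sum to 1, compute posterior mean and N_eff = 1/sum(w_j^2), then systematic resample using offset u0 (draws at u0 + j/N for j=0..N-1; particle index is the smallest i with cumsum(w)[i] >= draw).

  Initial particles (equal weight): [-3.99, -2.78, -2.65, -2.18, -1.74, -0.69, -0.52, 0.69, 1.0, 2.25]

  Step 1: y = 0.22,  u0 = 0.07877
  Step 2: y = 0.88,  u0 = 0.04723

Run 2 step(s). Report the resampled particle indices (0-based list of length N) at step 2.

resampled_idx = [1, 3, 4, 5, 5, 6, 7, 7, 8, 9]

step 1: w=[0.0000, 0.0017, 0.0027, 0.0112, 0.0341, 0.1947, 0.2289, 0.2765, 0.2210, 0.0290]  mean=0.1279  Neff=4.5915  idx=[5, 5, 6, 6, 7, 7, 7, 8, 8, 9]
step 2: w=[0.0377, 0.0377, 0.0504, 0.0504, 0.1534, 0.1534, 0.1534, 0.1553, 0.1553, 0.0529]  mean=0.6428  Neff=7.7176  idx=[1, 3, 4, 5, 5, 6, 7, 7, 8, 9]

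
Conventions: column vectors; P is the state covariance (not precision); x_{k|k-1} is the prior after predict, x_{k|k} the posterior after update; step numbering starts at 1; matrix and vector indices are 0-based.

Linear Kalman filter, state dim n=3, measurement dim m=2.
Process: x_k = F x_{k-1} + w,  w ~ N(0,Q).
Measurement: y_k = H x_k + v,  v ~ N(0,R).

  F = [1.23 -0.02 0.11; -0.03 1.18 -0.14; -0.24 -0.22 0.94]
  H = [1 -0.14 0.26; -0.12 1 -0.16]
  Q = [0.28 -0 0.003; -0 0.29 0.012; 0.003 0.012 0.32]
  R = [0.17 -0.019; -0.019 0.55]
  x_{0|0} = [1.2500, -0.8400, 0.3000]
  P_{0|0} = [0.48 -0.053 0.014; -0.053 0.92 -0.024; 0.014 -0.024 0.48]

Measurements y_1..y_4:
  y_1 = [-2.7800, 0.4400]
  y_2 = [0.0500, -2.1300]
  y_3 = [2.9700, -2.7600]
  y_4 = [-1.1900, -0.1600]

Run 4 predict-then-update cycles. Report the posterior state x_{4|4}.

x_post = [-0.5337, -1.1084, 0.5787]

step 1: x^-=[1.5873, -1.0707, 0.1668]  P^-=[1.0189 -0.1294 -0.0541; -0.1294 1.5926 -0.2992; -0.0541 -0.2992 0.8143]  S=[1.3050 -0.6038; -0.6038 2.3029]  K=[0.8365 0.1138; 0.0035 0.7200; 0.0773 -0.1634]  nu=[-4.5606, 1.7279]  x^+=[-2.0309, 0.1573, -0.4680]  P^+=[0.1909 0.0419 -0.1728; 0.0419 0.4017 0.0047; -0.1728 0.0047 0.7298]
step 2: x^-=[-2.5527, 0.3120, 0.0129]  P^-=[0.5289 0.0641 -0.1827; 0.0641 0.8579 -0.1942; -0.1827 -0.1942 1.0758]  S=[0.6896 -0.2020; -0.2020 1.4828]  K=[0.7197 0.1182; 0.0205 0.5971; 0.1166 -0.2163]  nu=[2.6430, -2.7463]  x^+=[-0.9752, -1.2736, 0.9153]  P^+=[0.1854 0.0366 -0.2314; 0.0366 0.3338 0.0089; -0.2314 0.0089 0.9868]
step 3: x^-=[-1.0733, -1.6017, 1.3746]  P^-=[0.5081 0.0650 -0.2197; 0.0650 0.7669 -0.2044; -0.2197 -0.2044 1.3233]  S=[0.6650 -0.1920; -0.1920 1.3994]  K=[0.7003 0.1241; 0.0205 0.5686; 0.1557 -0.2571]  nu=[3.4617, -1.0671]  x^+=[1.2184, -2.1374, 2.1881]  P^+=[0.1938 0.0336 -0.2785; 0.0336 0.3186 0.0141; -0.2785 0.0141 1.1993]
step 4: x^-=[1.7821, -2.8651, 2.2347]  P^-=[0.5108 0.0664 -0.2530; 0.0664 0.7480 -0.2219; -0.2530 -0.2219 1.5296]  S=[0.6648 -0.1954; -0.1954 1.3898]  K=[0.6936 0.1303; 0.0205 0.5609; 0.1796 -0.2887]  nu=[-3.9542, 3.2765]  x^+=[-0.5337, -1.1084, 0.5787]  P^+=[0.2026 0.0319 -0.3181; 0.0319 0.3150 0.0192; -0.3181 0.0192 1.3721]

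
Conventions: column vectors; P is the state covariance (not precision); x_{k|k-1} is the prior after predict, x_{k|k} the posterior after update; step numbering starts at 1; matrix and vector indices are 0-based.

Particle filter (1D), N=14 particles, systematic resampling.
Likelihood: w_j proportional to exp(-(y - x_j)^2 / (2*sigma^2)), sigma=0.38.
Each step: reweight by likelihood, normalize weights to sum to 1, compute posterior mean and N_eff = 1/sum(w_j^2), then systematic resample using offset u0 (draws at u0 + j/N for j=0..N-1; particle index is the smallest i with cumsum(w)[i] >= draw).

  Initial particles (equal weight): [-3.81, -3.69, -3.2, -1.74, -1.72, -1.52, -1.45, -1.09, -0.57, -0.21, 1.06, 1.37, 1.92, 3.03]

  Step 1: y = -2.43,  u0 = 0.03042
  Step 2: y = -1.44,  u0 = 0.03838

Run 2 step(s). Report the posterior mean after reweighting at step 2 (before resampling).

post_mean = -1.6749

step 1: w=[0.0023, 0.0069, 0.2155, 0.3230, 0.2931, 0.0955, 0.0604, 0.0033, 0.0000, 0.0000, 0.0000, 0.0000, 0.0000, 0.0000]  mean=-2.0263  Neff=4.0079  idx=[2, 2, 2, 3, 3, 3, 3, 3, 4, 4, 4, 4, 5, 6]
step 2: w=[0.0000, 0.0000, 0.0000, 0.0843, 0.0843, 0.0843, 0.0843, 0.0843, 0.0877, 0.0877, 0.0877, 0.0877, 0.1126, 0.1151]  mean=-1.6749  Neff=10.8436  idx=[3, 4, 5, 5, 6, 7, 8, 9, 10, 10, 11, 12, 13, 13]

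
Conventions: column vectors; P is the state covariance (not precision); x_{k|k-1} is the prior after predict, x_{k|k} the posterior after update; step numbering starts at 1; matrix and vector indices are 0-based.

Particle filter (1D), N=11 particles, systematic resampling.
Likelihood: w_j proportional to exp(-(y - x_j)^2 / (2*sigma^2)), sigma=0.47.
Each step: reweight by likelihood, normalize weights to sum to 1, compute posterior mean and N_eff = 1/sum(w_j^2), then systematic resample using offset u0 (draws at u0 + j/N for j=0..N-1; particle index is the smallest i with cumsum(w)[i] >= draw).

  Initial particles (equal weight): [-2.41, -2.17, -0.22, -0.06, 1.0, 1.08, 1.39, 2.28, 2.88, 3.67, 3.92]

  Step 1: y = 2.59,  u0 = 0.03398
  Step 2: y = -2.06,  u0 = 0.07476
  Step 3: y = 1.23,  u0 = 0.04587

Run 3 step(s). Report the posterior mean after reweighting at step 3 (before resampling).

post_mean = 2.2800

step 1: w=[0.0000, 0.0000, 0.0000, 0.0000, 0.0019, 0.0032, 0.0217, 0.4550, 0.4675, 0.0404, 0.0103]  mean=2.6079  Neff=2.3375  idx=[7, 7, 7, 7, 7, 8, 8, 8, 8, 8, 8]
step 2: w=[0.2000, 0.2000, 0.2000, 0.2000, 0.2000, 0.0000, 0.0000, 0.0000, 0.0000, 0.0000, 0.0000]  mean=2.2800  Neff=5.0000  idx=[0, 0, 1, 1, 2, 2, 3, 3, 4, 4, 4]
step 3: w=[0.0909, 0.0909, 0.0909, 0.0909, 0.0909, 0.0909, 0.0909, 0.0909, 0.0909, 0.0909, 0.0909]  mean=2.2800  Neff=11.0000  idx=[0, 1, 2, 3, 4, 5, 6, 7, 8, 9, 10]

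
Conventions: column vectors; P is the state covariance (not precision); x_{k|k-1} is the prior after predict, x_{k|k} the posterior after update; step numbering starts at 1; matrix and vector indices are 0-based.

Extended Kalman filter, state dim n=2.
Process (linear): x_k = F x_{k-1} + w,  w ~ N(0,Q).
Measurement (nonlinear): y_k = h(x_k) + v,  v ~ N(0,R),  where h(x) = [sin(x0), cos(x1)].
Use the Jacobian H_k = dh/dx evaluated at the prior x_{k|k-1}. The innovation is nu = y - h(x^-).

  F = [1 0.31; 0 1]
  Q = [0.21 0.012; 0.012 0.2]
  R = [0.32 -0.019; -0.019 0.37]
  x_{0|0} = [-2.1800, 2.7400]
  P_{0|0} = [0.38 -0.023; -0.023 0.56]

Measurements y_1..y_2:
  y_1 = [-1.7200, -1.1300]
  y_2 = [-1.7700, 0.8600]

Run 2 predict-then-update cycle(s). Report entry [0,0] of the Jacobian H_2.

step 1: x^-=[-1.3306, 2.7400]  P^-=[0.6296 0.1626; 0.1626 0.7600]  H_jac=[0.2379 0.0000; 0.0000 -0.3909]  S=[0.3556 -0.0341; -0.0341 0.4861]  K=[0.4114 -0.1019; 0.0505 -0.6076]  nu=[-0.7487, -0.2096]  x^+=[-1.6172, 2.8295]  P^+=[0.5615 0.1164; 0.1164 0.5776]
step 2: x^-=[-0.7401, 2.8295]  P^-=[0.8992 0.3075; 0.3075 0.7776]  H_jac=[0.7384 0.0000; 0.0000 -0.3070]  S=[0.8103 -0.0887; -0.0887 0.4433]  K=[0.8139 -0.0501; 0.2262 -0.4933]  nu=[-1.0956, 1.8117]  x^+=[-1.7226, 1.6880]  P^+=[0.3540 0.1107; 0.1107 0.6084]

H_jac[0,0] = 0.7384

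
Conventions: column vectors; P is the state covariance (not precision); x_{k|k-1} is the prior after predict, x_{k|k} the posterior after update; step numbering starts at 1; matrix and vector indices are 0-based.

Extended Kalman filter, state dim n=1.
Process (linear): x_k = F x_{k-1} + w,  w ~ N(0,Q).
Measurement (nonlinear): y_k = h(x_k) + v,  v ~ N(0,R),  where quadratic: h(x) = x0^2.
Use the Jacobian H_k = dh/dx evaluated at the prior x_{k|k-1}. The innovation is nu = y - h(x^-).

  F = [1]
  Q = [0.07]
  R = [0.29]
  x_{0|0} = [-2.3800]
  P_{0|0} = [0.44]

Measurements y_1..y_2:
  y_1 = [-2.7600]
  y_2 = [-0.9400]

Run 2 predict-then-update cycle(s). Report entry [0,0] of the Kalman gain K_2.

K[0,0] = -0.2502

step 1: x^-=[-2.3800]  P^-=[0.5100]  H_jac=[-4.7600]  S=[11.8454]  K=[-0.2049]  nu=[-8.4244]  x^+=[-0.6535]  P^+=[0.0125]
step 2: x^-=[-0.6535]  P^-=[0.0825]  H_jac=[-1.3070]  S=[0.4309]  K=[-0.2502]  nu=[-1.3671]  x^+=[-0.3115]  P^+=[0.0555]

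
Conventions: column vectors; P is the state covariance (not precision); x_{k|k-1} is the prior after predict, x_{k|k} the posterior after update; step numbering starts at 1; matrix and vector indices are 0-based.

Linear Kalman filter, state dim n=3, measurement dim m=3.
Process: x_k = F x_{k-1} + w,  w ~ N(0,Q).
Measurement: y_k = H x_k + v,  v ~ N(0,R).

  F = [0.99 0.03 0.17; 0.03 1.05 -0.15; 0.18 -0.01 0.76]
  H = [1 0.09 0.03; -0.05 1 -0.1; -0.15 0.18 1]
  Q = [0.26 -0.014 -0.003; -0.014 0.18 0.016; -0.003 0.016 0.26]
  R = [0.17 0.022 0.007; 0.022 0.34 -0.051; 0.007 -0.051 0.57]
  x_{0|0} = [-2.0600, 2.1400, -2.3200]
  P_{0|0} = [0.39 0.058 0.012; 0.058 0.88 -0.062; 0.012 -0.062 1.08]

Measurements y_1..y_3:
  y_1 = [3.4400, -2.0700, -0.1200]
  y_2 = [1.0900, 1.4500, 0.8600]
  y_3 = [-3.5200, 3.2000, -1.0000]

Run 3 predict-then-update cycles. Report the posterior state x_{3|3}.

x_post = [-2.2150, 1.9090, -0.7708]

step 1: x^-=[-2.3696, 2.5332, -2.1554]  P^-=[0.6811 0.0456 0.2136; 0.0456 1.1979 -0.1529; 0.2136 -0.1529 0.9005]  S=[0.8818 0.1136 0.1569; 0.1136 1.5768 -0.0852; 0.1569 -0.0852 1.4031]  K=[0.7938 -0.0638 -0.0074; 0.0555 0.7683 0.0803; 0.1740 -0.1425 0.5713]  nu=[5.6463, -4.9372, 1.2240]  x^+=[2.4185, -0.8482, 0.2298]  P^+=[0.1323 0.0051 0.0235; 0.0051 0.2548 -0.0381; 0.0235 -0.0381 0.3445]
step 2: x^-=[2.4080, -0.8526, 0.6184]  P^-=[0.4077 -0.0155 0.0826; -0.0155 0.4809 -0.0549; 0.0826 -0.0549 0.4703]  S=[0.5839 0.0185 0.0422; 0.0185 0.8400 -0.0627; 0.0422 -0.0627 1.0214]  K=[0.7034 -0.0692 -0.0150; 0.0213 0.5846 0.0683; 0.1294 -0.0972 0.4274]  nu=[-1.2598, 2.4848, 0.7562]  x^+=[1.3386, 0.6249, 0.5371]  P^+=[0.1174 0.0003 0.0174; 0.0003 0.1932 -0.0254; 0.0174 -0.0254 0.2567]
step 3: x^-=[1.4352, 0.6158, 0.6429]  P^-=[0.3883 -0.0176 0.0641; -0.0176 0.4068 -0.0350; 0.0641 -0.0350 0.4172]  S=[0.5625 0.0132 0.0255; 0.0132 0.7613 -0.0504; 0.0255 -0.0504 0.9782]  K=[0.6935 -0.0703 -0.0189; 0.0161 0.5444 0.0694; 0.1143 -0.0803 0.4031]  nu=[-5.0300, 2.7203, -1.5385]  x^+=[-2.2150, 1.9090, -0.7708]  P^+=[0.1158 -0.0004 0.0151; -0.0004 0.1798 -0.0205; 0.0151 -0.0205 0.2406]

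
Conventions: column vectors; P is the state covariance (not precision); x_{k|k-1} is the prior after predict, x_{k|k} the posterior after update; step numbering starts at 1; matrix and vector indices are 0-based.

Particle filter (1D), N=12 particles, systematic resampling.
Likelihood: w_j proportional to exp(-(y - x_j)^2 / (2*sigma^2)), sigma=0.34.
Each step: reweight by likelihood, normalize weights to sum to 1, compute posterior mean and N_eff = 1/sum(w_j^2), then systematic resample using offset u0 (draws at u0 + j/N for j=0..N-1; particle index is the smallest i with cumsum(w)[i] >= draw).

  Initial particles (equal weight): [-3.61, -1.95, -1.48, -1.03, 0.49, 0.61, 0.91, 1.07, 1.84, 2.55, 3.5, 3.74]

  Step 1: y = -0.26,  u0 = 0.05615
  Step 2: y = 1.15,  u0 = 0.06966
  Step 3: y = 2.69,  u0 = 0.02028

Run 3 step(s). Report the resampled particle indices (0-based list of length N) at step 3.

resampled_idx = [1, 5, 5, 6, 7, 7, 8, 9, 9, 10, 10, 11]

step 1: w=[0.0000, 0.0000, 0.0077, 0.3711, 0.4233, 0.1826, 0.0129, 0.0023, 0.0000, 0.0000, 0.0000, 0.0000]  mean=-0.0607  Neff=2.8531  idx=[3, 3, 3, 3, 4, 4, 4, 4, 4, 5, 5, 5]
step 2: w=[0.0000, 0.0000, 0.0000, 0.0000, 0.0944, 0.0944, 0.0944, 0.0944, 0.0944, 0.1760, 0.1760, 0.1760]  mean=0.5534  Neff=7.2738  idx=[4, 5, 6, 7, 8, 9, 9, 10, 10, 10, 11, 11]
step 3: w=[0.0144, 0.0144, 0.0144, 0.0144, 0.0144, 0.1326, 0.1326, 0.1326, 0.1326, 0.1326, 0.1326, 0.1326]  mean=0.6014  Neff=8.0588  idx=[1, 5, 5, 6, 7, 7, 8, 9, 9, 10, 10, 11]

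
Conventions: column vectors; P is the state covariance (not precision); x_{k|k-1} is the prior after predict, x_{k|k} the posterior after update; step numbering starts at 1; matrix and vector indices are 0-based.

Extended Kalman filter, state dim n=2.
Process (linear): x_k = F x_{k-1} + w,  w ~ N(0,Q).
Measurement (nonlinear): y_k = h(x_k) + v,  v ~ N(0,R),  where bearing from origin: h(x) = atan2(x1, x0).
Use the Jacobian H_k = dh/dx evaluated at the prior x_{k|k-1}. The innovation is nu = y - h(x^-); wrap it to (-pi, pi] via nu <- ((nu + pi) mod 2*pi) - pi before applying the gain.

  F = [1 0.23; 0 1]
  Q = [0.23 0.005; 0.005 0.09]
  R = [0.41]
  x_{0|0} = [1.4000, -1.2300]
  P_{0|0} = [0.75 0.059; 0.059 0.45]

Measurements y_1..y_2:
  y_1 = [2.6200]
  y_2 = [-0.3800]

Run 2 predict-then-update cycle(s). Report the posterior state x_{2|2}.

x_post = [-0.4405, -2.5720]

step 1: x^-=[1.1171, -1.2300]  P^-=[1.0309 0.1675; 0.1675 0.5400]  H_jac=[0.4455 0.4046]  S=[0.7634]  K=[0.6904; 0.3840]  nu=[-2.8297]  x^+=[-0.8366, -2.3165]  P^+=[0.6670 -0.0349; -0.0349 0.4275]
step 2: x^-=[-1.3694, -2.3165]  P^-=[0.9036 0.0684; 0.0684 0.5175]  H_jac=[0.3199 -0.1891]  S=[0.5127]  K=[0.5386; -0.1482]  nu=[1.7247]  x^+=[-0.4405, -2.5720]  P^+=[0.7549 0.1093; 0.1093 0.5062]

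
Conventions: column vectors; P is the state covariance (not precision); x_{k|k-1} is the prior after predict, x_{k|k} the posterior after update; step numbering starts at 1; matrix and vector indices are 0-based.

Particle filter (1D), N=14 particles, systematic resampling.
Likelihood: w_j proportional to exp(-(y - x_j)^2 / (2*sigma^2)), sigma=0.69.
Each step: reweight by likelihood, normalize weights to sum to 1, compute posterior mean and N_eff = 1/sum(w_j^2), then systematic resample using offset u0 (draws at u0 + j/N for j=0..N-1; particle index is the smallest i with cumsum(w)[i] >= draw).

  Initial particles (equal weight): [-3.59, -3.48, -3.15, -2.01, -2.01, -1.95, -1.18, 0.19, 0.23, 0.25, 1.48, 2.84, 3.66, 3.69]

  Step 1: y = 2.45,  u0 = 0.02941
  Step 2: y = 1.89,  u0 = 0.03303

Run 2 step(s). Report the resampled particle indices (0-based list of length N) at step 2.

step 1: w=[0.0000, 0.0000, 0.0000, 0.0000, 0.0000, 0.0000, 0.0000, 0.0028, 0.0034, 0.0037, 0.2249, 0.5150, 0.1298, 0.1202]  mean=2.7166  Neff=2.8803  idx=[10, 10, 10, 11, 11, 11, 11, 11, 11, 11, 11, 12, 13, 13]
step 2: w=[0.1466, 0.1466, 0.1466, 0.0678, 0.0678, 0.0678, 0.0678, 0.0678, 0.0678, 0.0678, 0.0678, 0.0065, 0.0058, 0.0058]  mean=2.2573  Neff=9.8725  idx=[0, 0, 1, 1, 2, 2, 3, 4, 5, 6, 7, 8, 9, 10]

resampled_idx = [0, 0, 1, 1, 2, 2, 3, 4, 5, 6, 7, 8, 9, 10]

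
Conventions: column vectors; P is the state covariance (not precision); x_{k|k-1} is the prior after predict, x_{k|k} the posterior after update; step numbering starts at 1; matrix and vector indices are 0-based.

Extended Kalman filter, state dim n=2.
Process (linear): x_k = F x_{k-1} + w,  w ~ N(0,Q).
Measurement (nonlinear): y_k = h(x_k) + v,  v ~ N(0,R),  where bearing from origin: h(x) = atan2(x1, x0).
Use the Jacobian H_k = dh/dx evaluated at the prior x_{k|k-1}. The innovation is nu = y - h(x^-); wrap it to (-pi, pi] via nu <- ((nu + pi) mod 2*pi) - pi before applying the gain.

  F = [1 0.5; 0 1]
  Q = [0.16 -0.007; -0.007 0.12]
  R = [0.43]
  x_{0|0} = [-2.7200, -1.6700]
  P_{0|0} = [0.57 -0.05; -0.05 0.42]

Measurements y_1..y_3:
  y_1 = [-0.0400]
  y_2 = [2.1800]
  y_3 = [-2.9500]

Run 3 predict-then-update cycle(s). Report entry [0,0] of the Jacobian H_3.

H_jac[0,0] = 0.0582

step 1: x^-=[-3.5550, -1.6700]  P^-=[0.7850 0.1530; 0.1530 0.5400]  H_jac=[0.1083 -0.2304]  S=[0.4602]  K=[0.1080; -0.2344]  nu=[2.6624]  x^+=[-3.2674, -2.2940]  P^+=[0.7796 0.1647; 0.1647 0.5147]
step 2: x^-=[-4.4144, -2.2940]  P^-=[1.2330 0.4150; 0.4150 0.6347]  H_jac=[0.0927 -0.1784]  S=[0.4471]  K=[0.0901; -0.1672]  nu=[-1.4409]  x^+=[-4.5442, -2.0532]  P^+=[1.2293 0.4217; 0.4217 0.6222]
step 3: x^-=[-5.5707, -2.0532]  P^-=[1.9666 0.7259; 0.7259 0.7422]  H_jac=[0.0582 -0.1580]  S=[0.4418]  K=[-0.0004; -0.1698]  nu=[-0.1615]  x^+=[-5.5707, -2.0257]  P^+=[1.9666 0.7258; 0.7258 0.7295]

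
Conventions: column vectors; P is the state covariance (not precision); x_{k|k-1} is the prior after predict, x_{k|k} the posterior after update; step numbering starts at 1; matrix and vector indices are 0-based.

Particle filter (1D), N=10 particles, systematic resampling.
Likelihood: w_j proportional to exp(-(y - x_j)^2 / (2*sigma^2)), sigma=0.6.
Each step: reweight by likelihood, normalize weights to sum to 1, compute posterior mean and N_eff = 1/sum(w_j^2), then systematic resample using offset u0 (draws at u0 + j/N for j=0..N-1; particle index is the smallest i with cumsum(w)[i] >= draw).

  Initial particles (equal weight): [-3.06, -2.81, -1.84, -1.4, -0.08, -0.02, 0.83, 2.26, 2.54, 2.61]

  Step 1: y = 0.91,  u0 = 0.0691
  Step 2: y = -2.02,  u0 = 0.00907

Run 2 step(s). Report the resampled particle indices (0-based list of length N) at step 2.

step 1: w=[0.0000, 0.0000, 0.0000, 0.0004, 0.1534, 0.1800, 0.5930, 0.0476, 0.0149, 0.0108]  mean=0.6495  Neff=2.4384  idx=[4, 5, 5, 6, 6, 6, 6, 6, 6, 7]
step 2: w=[0.4074, 0.2934, 0.2934, 0.0010, 0.0010, 0.0010, 0.0010, 0.0010, 0.0010, 0.0000]  mean=-0.0396  Neff=2.9569  idx=[0, 0, 0, 0, 1, 1, 1, 2, 2, 2]

resampled_idx = [0, 0, 0, 0, 1, 1, 1, 2, 2, 2]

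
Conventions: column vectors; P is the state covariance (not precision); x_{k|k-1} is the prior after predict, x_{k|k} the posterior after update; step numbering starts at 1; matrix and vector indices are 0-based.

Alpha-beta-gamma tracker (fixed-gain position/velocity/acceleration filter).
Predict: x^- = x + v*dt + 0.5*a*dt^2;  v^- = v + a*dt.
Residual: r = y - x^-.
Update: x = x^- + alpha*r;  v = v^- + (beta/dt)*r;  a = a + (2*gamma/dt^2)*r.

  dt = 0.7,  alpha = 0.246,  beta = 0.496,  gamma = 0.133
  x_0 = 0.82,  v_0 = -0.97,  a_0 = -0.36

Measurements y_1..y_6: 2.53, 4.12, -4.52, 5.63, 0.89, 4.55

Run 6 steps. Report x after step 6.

step 1: x_pred=0.0528  r=2.4772  x^+=0.6622  v^+=0.5333  a^+=0.9848
step 2: x_pred=1.2767  r=2.8433  x^+=1.9762  v^+=3.2373  a^+=2.5282
step 3: x_pred=4.8617  r=-9.3817  x^+=2.5538  v^+=-1.6406  a^+=-2.5647
step 4: x_pred=0.7770  r=4.8530  x^+=1.9709  v^+=0.0028  a^+=0.0698
step 5: x_pred=1.9899  r=-1.0999  x^+=1.7194  v^+=-0.7277  a^+=-0.5273
step 6: x_pred=1.0808  r=3.4692  x^+=1.9342  v^+=1.3614  a^+=1.3560

x_post = 1.9342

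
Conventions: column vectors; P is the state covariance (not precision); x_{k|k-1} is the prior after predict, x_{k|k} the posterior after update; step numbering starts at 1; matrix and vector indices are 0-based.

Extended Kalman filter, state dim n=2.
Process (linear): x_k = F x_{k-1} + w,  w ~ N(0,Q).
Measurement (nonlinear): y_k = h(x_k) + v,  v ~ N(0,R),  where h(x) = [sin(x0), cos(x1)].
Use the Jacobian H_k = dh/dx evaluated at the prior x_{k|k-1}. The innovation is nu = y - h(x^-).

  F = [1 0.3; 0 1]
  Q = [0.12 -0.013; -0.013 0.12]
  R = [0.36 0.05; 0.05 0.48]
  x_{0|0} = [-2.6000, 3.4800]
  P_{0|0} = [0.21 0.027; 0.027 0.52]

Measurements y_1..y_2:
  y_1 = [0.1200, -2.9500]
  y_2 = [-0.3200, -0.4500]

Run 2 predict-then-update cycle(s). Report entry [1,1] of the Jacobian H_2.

step 1: x^-=[-1.5560, 3.4800]  P^-=[0.3930 0.1700; 0.1700 0.6400]  H_jac=[0.0148 0.0000; 0.0000 0.3320]  S=[0.3601 0.0508; 0.0508 0.5505]  K=[0.0017 0.1024; -0.0481 0.3904]  nu=[1.1199, -2.0067]  x^+=[-1.7595, 2.6427]  P^+=[0.3872 0.1482; 0.1482 0.5572]
step 2: x^-=[-0.9667, 2.6427]  P^-=[0.6463 0.3024; 0.3024 0.6772]  H_jac=[0.5680 0.0000; 0.0000 -0.4784]  S=[0.5685 -0.0322; -0.0322 0.6350]  K=[0.6347 -0.1957; 0.2740 -0.4963]  nu=[0.5030, 0.4281]  x^+=[-0.7312, 2.5681]  P^+=[0.3850 0.1300; 0.1300 0.4693]

H_jac[1,1] = -0.4784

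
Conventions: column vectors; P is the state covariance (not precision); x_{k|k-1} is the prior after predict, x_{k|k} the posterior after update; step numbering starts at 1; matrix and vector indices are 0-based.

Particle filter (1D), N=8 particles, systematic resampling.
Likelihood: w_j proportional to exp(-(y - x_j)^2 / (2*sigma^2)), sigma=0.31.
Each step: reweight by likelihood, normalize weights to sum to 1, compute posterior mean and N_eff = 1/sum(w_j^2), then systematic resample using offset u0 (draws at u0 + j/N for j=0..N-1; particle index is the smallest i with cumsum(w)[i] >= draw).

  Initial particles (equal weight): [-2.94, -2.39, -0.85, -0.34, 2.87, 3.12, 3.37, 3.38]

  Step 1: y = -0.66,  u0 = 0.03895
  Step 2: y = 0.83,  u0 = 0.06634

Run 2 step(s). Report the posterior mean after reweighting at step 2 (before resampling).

step 1: w=[0.0000, 0.0000, 0.5854, 0.4146, 0.0000, 0.0000, 0.0000, 0.0000]  mean=-0.6386  Neff=1.9433  idx=[2, 2, 2, 2, 2, 3, 3, 3]
step 2: w=[0.0002, 0.0002, 0.0002, 0.0002, 0.0002, 0.3330, 0.3330, 0.3330]  mean=-0.3404  Neff=3.0052  idx=[5, 5, 5, 6, 6, 7, 7, 7]

post_mean = -0.3404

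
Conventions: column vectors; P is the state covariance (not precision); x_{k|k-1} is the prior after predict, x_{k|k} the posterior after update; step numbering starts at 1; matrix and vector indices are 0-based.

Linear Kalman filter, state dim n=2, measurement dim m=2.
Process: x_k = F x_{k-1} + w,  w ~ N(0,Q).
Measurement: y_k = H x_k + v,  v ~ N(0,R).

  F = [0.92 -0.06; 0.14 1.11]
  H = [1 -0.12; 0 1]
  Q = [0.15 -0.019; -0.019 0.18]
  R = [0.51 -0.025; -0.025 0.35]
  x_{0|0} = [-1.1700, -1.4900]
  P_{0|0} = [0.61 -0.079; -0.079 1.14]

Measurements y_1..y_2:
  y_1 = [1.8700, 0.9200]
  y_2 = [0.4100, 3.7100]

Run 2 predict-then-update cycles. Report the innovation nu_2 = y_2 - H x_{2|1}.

innov = [-0.0943, 3.2446]

step 1: x^-=[-0.9870, -1.8177]  P^-=[0.6791 -0.0964; -0.0964 1.5720]  S=[1.2349 -0.3100; -0.3100 1.9220]  K=[0.5698 0.0418; -0.0265 0.8136]  nu=[2.6389, 2.7377]  x^+=[0.6310, 0.3397]  P^+=[0.2896 0.0004; 0.0004 0.2854]
step 2: x^-=[0.5601, 0.4654]  P^-=[0.3961 -0.0003; -0.0003 0.5375]  S=[0.9139 -0.0898; -0.0898 0.8875]  K=[0.4378 0.0439; -0.0115 0.6045]  nu=[-0.0943, 3.2446]  x^+=[0.6614, 2.4277]  P^+=[0.2227 0.0044; 0.0044 0.2118]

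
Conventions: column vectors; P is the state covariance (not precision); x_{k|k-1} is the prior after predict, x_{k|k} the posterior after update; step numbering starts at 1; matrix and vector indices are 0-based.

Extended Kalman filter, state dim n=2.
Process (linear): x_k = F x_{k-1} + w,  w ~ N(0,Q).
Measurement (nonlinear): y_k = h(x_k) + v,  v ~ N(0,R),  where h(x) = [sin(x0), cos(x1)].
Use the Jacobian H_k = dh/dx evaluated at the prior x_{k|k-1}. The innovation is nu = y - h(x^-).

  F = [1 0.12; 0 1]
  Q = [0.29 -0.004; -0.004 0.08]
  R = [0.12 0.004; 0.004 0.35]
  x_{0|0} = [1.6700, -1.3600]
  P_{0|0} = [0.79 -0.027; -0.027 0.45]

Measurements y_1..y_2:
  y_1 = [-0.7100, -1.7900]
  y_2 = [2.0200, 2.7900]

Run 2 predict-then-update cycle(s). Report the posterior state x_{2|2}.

x_post = [1.8855, -1.1583]

step 1: x^-=[1.5068, -1.3600]  P^-=[1.0800 0.0230; 0.0230 0.5300]  H_jac=[0.0640 0.0000; 0.0000 0.9779]  S=[0.1244 0.0054; 0.0054 0.8568]  K=[0.5541 0.0227; -0.0146 0.6050]  nu=[-1.7080, -1.9992]  x^+=[0.5149, -2.5445]  P^+=[1.0412 0.0104; 0.0104 0.2165]
step 2: x^-=[0.2096, -2.5445]  P^-=[1.3368 0.0324; 0.0324 0.2965]  H_jac=[0.9781 0.0000; 0.0000 0.5622]  S=[1.3990 0.0218; 0.0218 0.4437]  K=[0.9347 -0.0049; 0.0168 0.3748]  nu=[1.8120, 3.6170]  x^+=[1.8855, -1.1583]  P^+=[0.1147 0.0036; 0.0036 0.2335]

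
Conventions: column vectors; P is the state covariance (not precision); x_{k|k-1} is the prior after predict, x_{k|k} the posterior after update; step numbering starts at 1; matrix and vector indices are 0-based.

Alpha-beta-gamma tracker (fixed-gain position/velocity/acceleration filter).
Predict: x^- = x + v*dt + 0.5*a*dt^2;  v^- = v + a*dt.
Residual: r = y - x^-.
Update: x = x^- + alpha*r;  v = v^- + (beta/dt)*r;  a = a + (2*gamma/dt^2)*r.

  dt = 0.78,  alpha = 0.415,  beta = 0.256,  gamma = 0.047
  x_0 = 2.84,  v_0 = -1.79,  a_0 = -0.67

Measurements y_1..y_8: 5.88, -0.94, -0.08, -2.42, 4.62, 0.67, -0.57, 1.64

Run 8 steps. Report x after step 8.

x_post = 1.7210

step 1: x_pred=1.2400  r=4.6400  x^+=3.1656  v^+=-0.7897  a^+=0.0469
step 2: x_pred=2.5639  r=-3.5039  x^+=1.1098  v^+=-1.9031  a^+=-0.4945
step 3: x_pred=-0.5251  r=0.4451  x^+=-0.3404  v^+=-2.1427  a^+=-0.4257
step 4: x_pred=-2.1412  r=-0.2788  x^+=-2.2569  v^+=-2.5663  a^+=-0.4688
step 5: x_pred=-4.4012  r=9.0212  x^+=-0.6574  v^+=0.0289  a^+=0.9250
step 6: x_pred=-0.3535  r=1.0235  x^+=0.0713  v^+=1.0863  a^+=1.0832
step 7: x_pred=1.2481  r=-1.8181  x^+=0.4936  v^+=1.3345  a^+=0.8023
step 8: x_pred=1.7785  r=-0.1385  x^+=1.7210  v^+=1.9148  a^+=0.7809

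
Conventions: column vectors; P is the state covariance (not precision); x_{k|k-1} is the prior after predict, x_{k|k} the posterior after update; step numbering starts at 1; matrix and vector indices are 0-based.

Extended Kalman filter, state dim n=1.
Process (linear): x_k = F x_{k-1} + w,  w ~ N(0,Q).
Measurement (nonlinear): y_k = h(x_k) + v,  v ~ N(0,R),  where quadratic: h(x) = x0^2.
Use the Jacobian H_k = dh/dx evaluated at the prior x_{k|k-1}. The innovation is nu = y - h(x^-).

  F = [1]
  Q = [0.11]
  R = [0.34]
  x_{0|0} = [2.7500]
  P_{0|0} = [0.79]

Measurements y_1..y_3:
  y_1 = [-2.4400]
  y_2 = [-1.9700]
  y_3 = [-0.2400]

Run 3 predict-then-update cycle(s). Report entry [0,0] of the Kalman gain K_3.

K[0,0] = 0.0954

step 1: x^-=[2.7500]  P^-=[0.9000]  H_jac=[5.5000]  S=[27.5650]  K=[0.1796]  nu=[-10.0025]  x^+=[0.9538]  P^+=[0.0111]
step 2: x^-=[0.9538]  P^-=[0.1211]  H_jac=[1.9076]  S=[0.7807]  K=[0.2959]  nu=[-2.8797]  x^+=[0.1016]  P^+=[0.0527]
step 3: x^-=[0.1016]  P^-=[0.1627]  H_jac=[0.2033]  S=[0.3467]  K=[0.0954]  nu=[-0.2503]  x^+=[0.0778]  P^+=[0.1596]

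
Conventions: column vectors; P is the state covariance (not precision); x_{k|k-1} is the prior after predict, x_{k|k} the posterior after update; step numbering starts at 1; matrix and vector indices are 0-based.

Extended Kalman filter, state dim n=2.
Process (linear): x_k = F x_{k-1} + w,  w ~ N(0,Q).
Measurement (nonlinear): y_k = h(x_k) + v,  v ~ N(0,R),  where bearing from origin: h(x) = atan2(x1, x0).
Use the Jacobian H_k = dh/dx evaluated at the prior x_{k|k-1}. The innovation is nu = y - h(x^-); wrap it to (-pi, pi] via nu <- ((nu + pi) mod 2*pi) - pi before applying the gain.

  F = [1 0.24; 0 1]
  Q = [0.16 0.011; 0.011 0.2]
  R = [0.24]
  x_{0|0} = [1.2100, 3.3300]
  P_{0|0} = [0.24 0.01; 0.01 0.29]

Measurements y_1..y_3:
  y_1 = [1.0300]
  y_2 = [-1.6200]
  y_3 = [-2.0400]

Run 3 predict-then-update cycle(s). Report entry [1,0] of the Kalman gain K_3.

step 1: x^-=[2.0092, 3.3300]  P^-=[0.4215 0.0906; 0.0906 0.4900]  H_jac=[-0.2202 0.1328]  S=[0.2638]  K=[-0.3062; 0.1711]  nu=[0.0021]  x^+=[2.0086, 3.3304]  P^+=[0.3968 0.1044; 0.1044 0.4823]
step 2: x^-=[2.8078, 3.3304]  P^-=[0.6347 0.2312; 0.2312 0.6823]  H_jac=[-0.1755 0.1480]  S=[0.2625]  K=[-0.2941; 0.2301]  nu=[-2.4903]  x^+=[3.5402, 2.7574]  P^+=[0.6120 0.2489; 0.2489 0.6684]
step 3: x^-=[4.2019, 2.7574]  P^-=[0.9300 0.4203; 0.4203 0.8684]  H_jac=[-0.1092 0.1663]  S=[0.2598]  K=[-0.1216; 0.3793]  nu=[-2.6207]  x^+=[4.5206, 1.7633]  P^+=[0.9261 0.4323; 0.4323 0.8310]

K[1,0] = 0.3793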